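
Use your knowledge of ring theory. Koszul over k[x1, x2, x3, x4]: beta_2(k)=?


C(n,i)=C(4,2)=6


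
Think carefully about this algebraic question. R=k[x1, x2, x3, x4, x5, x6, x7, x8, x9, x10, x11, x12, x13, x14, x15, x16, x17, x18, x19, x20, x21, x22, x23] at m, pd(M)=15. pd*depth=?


pd+depth=23
depth=23-15=8
pd*depth=15*8=120


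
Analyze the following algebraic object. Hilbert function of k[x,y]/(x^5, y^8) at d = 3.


k[x,y], I = (x^5, y^8), d = 3
Need i < 5 and d-i < 8.
Range: 0 <= i <= 3.
H(3) = 4


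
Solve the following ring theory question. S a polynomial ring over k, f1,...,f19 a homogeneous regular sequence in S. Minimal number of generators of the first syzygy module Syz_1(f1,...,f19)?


Regular sequence => Koszul complex is the minimal free resolution.
Syz_1 minimally generated by Koszul relations f_i*e_j - f_j*e_i (i<j): mu(Syz_1) = beta_2 = C(m,2) = m(m-1)/2
m=19
19*18/2 = 171


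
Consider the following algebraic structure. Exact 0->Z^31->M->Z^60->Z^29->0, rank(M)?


Alt sum=0:
(-1)^0*31 + (-1)^1*? + (-1)^2*60 + (-1)^3*29=0
rank(M)=62


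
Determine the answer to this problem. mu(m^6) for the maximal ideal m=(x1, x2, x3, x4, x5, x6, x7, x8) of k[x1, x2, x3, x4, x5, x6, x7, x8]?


Graded Nakayama: mu(m^d) = dim_k (m^d/m^(d+1)) = #degree-6 monomials in 8 vars
C(n+d-1,d)=C(13,6)=1716


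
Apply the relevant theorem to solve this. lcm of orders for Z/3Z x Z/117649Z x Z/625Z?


Exponent = lcm of the cyclic orders; pairwise coprime => product.
3^1*7^6*5^4=3*117649*625=220591875


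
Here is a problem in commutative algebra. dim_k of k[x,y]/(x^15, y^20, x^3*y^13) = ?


k[x,y]/I, I = (x^15, y^20, x^3*y^13)
Rect: 15x20=300. Corner: (15-3)x(20-13)=84.
dim = 300-84 = 216


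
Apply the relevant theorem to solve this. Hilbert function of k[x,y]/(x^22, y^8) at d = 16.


k[x,y], I = (x^22, y^8), d = 16
Need i < 22 and d-i < 8.
Range: 9 <= i <= 16.
H(16) = 8


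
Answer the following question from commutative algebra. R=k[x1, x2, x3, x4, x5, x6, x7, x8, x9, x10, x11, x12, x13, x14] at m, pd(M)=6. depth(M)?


pd+depth=depth(R)=14
depth=14-6=8


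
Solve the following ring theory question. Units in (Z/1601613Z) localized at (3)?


Local ring = Z/729Z.
phi(729) = 3^5*(3-1) = 486


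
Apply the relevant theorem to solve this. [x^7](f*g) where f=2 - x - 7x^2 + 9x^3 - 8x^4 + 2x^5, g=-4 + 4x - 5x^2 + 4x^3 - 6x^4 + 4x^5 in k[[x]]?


[x^7] = sum a_i*b_j, i+j=7
  -7*4=-28
  9*-6=-54
  -8*4=-32
  2*-5=-10
Sum=-124


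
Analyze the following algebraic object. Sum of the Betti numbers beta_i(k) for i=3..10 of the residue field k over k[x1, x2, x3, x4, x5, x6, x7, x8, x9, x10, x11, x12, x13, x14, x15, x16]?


Koszul resolution: beta_i(k)=C(n,i), n=16
C(16,3)=560, C(16,4)=1820, C(16,5)=4368, C(16,6)=8008, C(16,7)=11440, C(16,8)=12870, C(16,9)=11440, C(16,10)=8008
Sum=58514


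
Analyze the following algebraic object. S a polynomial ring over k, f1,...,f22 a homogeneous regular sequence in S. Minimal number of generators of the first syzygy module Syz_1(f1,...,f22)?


Regular sequence => Koszul complex is the minimal free resolution.
Syz_1 minimally generated by Koszul relations f_i*e_j - f_j*e_i (i<j): mu(Syz_1) = beta_2 = C(m,2) = m(m-1)/2
m=22
22*21/2 = 231


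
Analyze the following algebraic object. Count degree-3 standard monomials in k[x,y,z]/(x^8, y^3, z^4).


Need i<8, j<3, k<4 with i+j+k=3.
For each i, j ranges over max(0,3-i-3)..min(2,3-i):
  i=0: j in [0,2] -> 3
  i=1: j in [0,2] -> 3
  i=2: j in [0,1] -> 2
  i=3: j in [0,0] -> 1
H(3) = 3+3+2+1 = 9


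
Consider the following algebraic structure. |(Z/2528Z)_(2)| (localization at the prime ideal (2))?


2-primary part: 2528=2^5*79
Size=2^5=32


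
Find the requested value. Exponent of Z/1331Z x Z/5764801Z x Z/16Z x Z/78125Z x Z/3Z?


Exponent = lcm of the cyclic orders; pairwise coprime => product.
11^3*7^8*2^4*5^7*3^1=1331*5764801*16*78125*3=28773562991250000


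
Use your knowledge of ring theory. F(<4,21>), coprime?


gcd(4,21)=1 => F=ab-a-b=4*21-4-21=84-25=59


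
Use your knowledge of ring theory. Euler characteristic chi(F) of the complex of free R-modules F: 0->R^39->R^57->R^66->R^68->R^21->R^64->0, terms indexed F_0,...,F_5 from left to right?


chi = sum (-1)^i * rank:
(-1)^0*39=39
(-1)^1*57=-57
(-1)^2*66=66
(-1)^3*68=-68
(-1)^4*21=21
(-1)^5*64=-64
chi=-63


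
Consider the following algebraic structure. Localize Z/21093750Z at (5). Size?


5-primary part: 21093750=5^8*54
Size=5^8=390625


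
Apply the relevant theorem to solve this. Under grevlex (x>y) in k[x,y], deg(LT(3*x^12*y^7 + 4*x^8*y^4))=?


LT: 3*x^12*y^7
deg_x=12, deg_y=7
Total=12+7=19


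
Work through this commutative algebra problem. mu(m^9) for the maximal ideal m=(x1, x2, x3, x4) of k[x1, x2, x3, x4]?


Graded Nakayama: mu(m^d) = dim_k (m^d/m^(d+1)) = #degree-9 monomials in 4 vars
C(n+d-1,d)=C(12,9)=220


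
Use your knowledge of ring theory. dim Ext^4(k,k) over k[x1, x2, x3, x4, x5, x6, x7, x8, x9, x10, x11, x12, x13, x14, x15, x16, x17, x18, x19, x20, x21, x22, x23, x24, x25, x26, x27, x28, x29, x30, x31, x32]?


C(n,i)=C(32,4)=35960


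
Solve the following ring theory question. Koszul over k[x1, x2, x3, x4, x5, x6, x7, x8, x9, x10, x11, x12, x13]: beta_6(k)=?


C(n,i)=C(13,6)=1716


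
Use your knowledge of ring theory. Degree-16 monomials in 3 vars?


C(d+n-1,n-1)=C(18,2)=153


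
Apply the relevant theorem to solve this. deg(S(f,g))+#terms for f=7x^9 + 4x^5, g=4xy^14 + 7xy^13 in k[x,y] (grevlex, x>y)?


LT(f)=7x^9, LT(g)=4xy^14
lcm(LM)=x^9y^14
S(f,g) (scaled by 28 to clear denominators) = 4y^14*f - 7x^8*g = -49x^9y^13 + 16x^5y^14
2 terms, deg 22.
22+2=24


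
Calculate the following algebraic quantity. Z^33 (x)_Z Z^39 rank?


rank(M(x)N) = rank(M)*rank(N)
33*39 = 1287


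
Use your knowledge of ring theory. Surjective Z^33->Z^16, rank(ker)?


rank(ker) = 33-16 = 17


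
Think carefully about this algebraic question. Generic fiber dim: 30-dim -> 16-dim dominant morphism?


dim(fiber)=dim(X)-dim(Y)=30-16=14


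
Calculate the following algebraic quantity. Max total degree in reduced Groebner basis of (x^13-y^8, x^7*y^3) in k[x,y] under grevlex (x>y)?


LT(f1)=x^13, LT(f2)=x^7y^3, lcm=x^13y^3
S(f1,f2) = y^3*f1 - x^6*f2 = -y^11
Reduced GB = {f1, f2, y^11}; degrees 13, 10, 11
Max = 13


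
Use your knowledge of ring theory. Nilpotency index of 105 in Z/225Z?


105^k mod 225:
k=1: 105
k=2: 0
First zero at k = 2


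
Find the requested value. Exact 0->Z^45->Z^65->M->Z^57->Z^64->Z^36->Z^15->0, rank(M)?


Alt sum=0:
(-1)^0*45 + (-1)^1*65 + (-1)^2*? + (-1)^3*57 + (-1)^4*64 + (-1)^5*36 + (-1)^6*15=0
rank(M)=34


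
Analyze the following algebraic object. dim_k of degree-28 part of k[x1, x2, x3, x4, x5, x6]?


C(d+n-1,n-1)=C(33,5)=237336


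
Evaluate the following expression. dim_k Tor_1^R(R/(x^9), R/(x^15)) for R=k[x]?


Tor_1(R/I,R/J)=(I cap J)/IJ=(x^15)/(x^24)
dim=24-15=min(9,15)=9


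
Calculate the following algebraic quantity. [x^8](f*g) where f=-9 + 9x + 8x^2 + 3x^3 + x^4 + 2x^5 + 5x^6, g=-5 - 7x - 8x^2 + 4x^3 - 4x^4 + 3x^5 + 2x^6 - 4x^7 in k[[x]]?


[x^8] = sum a_i*b_j, i+j=8
  9*-4=-36
  8*2=16
  3*3=9
  1*-4=-4
  2*4=8
  5*-8=-40
Sum=-47


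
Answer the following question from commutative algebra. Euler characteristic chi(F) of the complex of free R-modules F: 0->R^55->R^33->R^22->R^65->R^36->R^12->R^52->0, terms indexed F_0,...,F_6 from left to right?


chi = sum (-1)^i * rank:
(-1)^0*55=55
(-1)^1*33=-33
(-1)^2*22=22
(-1)^3*65=-65
(-1)^4*36=36
(-1)^5*12=-12
(-1)^6*52=52
chi=55


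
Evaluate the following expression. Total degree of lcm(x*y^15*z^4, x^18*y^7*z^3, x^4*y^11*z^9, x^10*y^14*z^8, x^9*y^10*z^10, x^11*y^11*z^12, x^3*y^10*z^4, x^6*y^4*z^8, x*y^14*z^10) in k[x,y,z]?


lcm = componentwise max:
x: max(1,18,4,10,9,11,3,6,1)=18
y: max(15,7,11,14,10,11,10,4,14)=15
z: max(4,3,9,8,10,12,4,8,10)=12
Total=18+15+12=45


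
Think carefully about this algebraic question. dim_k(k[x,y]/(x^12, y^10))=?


Basis: x^i*y^j, i<12, j<10
12*10=120


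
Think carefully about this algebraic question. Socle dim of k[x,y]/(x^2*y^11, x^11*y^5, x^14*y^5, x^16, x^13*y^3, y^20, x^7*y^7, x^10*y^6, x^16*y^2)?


Socle = ann(m) = span of standard monomials u with x*u, y*u in I (staircase corners).
Redundant generators: x^14*y^5, x^16*y^2
Minimal generators: x^16, x^13*y^3, x^11*y^5, x^10*y^6, x^7*y^7, x^2*y^11, y^20
Corners: xy^19, x^6y^10, x^9y^6, x^10y^5, x^12y^4, x^15y^2
Socle dim=6


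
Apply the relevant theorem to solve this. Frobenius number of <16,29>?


gcd(16,29)=1 => F=ab-a-b=16*29-16-29=464-45=419


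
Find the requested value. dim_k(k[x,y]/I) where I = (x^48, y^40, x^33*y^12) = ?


k[x,y]/I, I = (x^48, y^40, x^33*y^12)
Rect: 48x40=1920. Corner: (48-33)x(40-12)=420.
dim = 1920-420 = 1500


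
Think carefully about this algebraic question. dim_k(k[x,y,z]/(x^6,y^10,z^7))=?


Basis: x^iy^jz^k, i<6,j<10,k<7
6*10*7=420


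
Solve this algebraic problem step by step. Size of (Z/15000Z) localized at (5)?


5-primary part: 15000=5^4*24
Size=5^4=625


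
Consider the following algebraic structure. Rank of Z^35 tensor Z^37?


rank(M(x)N) = rank(M)*rank(N)
35*37 = 1295


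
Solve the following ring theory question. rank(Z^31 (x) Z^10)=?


rank(M(x)N) = rank(M)*rank(N)
31*10 = 310


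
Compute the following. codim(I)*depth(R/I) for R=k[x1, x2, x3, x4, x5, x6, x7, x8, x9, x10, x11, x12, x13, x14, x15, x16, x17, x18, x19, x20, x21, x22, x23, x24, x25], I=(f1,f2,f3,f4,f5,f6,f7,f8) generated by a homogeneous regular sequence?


codim=8, depth=dim(R/I)=25-8=17
Product=8*17=136


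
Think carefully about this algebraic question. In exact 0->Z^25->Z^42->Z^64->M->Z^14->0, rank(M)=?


Alt sum=0:
(-1)^0*25 + (-1)^1*42 + (-1)^2*64 + (-1)^3*? + (-1)^4*14=0
rank(M)=61


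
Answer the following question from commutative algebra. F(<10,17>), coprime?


gcd(10,17)=1 => F=ab-a-b=10*17-10-17=170-27=143


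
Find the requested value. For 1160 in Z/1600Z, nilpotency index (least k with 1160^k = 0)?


1160^k mod 1600:
k=1: 1160
k=2: 0
First zero at k = 2


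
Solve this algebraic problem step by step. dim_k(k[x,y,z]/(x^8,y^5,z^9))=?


Basis: x^iy^jz^k, i<8,j<5,k<9
8*5*9=360


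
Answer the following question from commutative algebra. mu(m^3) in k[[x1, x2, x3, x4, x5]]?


C(n+d-1,d)=C(7,3)=35


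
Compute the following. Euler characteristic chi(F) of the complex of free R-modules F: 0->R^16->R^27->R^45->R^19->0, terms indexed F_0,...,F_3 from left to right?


chi = sum (-1)^i * rank:
(-1)^0*16=16
(-1)^1*27=-27
(-1)^2*45=45
(-1)^3*19=-19
chi=15


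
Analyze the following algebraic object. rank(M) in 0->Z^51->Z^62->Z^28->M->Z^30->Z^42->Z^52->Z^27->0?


Alt sum=0:
(-1)^0*51 + (-1)^1*62 + (-1)^2*28 + (-1)^3*? + (-1)^4*30 + (-1)^5*42 + (-1)^6*52 + (-1)^7*27=0
rank(M)=30


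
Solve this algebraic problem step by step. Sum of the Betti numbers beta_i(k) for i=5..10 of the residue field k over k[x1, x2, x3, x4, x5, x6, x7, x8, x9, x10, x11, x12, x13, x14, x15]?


Koszul resolution: beta_i(k)=C(n,i), n=15
C(15,5)=3003, C(15,6)=5005, C(15,7)=6435, C(15,8)=6435, C(15,9)=5005, C(15,10)=3003
Sum=28886


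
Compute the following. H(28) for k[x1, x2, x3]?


C(d+n-1,n-1)=C(30,2)=435


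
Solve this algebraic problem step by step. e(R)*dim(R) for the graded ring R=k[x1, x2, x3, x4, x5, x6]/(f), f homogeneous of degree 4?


e(R)=deg(f)=4, dim(R)=6-1=5
e*dim=4*5=20


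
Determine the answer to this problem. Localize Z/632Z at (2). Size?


2-primary part: 632=2^3*79
Size=2^3=8


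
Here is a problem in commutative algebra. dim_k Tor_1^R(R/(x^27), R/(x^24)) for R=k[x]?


Tor_1(R/I,R/J)=(I cap J)/IJ=(x^27)/(x^51)
dim=51-27=min(27,24)=24


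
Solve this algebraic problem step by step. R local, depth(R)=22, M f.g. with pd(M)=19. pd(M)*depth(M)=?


pd+depth=22
depth=22-19=3
pd*depth=19*3=57


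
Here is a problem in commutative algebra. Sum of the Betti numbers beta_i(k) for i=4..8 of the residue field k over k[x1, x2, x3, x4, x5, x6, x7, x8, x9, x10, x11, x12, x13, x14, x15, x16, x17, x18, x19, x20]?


Koszul resolution: beta_i(k)=C(n,i), n=20
C(20,4)=4845, C(20,5)=15504, C(20,6)=38760, C(20,7)=77520, C(20,8)=125970
Sum=262599


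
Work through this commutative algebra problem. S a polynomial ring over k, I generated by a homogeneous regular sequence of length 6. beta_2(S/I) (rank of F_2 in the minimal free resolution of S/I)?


Regular sequence => Koszul complex is the minimal free resolution.
Syz_1 minimally generated by Koszul relations f_i*e_j - f_j*e_i (i<j): mu(Syz_1) = beta_2 = C(m,2) = m(m-1)/2
m=6
6*5/2 = 15


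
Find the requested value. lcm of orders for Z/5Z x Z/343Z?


Exponent = lcm of the cyclic orders; pairwise coprime => product.
5^1*7^3=5*343=1715


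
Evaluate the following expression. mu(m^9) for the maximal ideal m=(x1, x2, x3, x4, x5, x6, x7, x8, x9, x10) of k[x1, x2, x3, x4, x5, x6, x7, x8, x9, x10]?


Graded Nakayama: mu(m^d) = dim_k (m^d/m^(d+1)) = #degree-9 monomials in 10 vars
C(n+d-1,d)=C(18,9)=48620


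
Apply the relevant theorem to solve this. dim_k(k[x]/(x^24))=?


Basis: 1,x,...,x^23
dim=24


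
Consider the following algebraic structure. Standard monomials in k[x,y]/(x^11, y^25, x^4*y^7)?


k[x,y]/I, I = (x^11, y^25, x^4*y^7)
Rect: 11x25=275. Corner: (11-4)x(25-7)=126.
dim = 275-126 = 149


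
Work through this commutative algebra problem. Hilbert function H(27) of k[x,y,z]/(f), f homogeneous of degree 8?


C(29,2)-C(21,2)=406-210=196


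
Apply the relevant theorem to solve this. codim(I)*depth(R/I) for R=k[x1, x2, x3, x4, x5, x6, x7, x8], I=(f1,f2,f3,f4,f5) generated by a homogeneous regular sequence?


codim=5, depth=dim(R/I)=8-5=3
Product=5*3=15


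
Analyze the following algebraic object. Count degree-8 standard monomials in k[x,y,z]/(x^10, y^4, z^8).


Need i<10, j<4, k<8 with i+j+k=8.
For each i, j ranges over max(0,8-i-7)..min(3,8-i):
  i=0: j in [1,3] -> 3
  i=1: j in [0,3] -> 4
  i=2: j in [0,3] -> 4
  i=3: j in [0,3] -> 4
  i=4: j in [0,3] -> 4
  i=5: j in [0,3] -> 4
  i=6: j in [0,2] -> 3
  i=7: j in [0,1] -> 2
  i=8: j in [0,0] -> 1
H(8) = 3+4+4+4+4+4+3+2+1 = 29


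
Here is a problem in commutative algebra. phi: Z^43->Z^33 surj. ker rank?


rank(ker) = 43-33 = 10


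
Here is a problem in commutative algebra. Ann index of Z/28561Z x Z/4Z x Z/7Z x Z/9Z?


Exponent = lcm of the cyclic orders; pairwise coprime => product.
13^4*2^2*7^1*3^2=28561*4*7*9=7197372


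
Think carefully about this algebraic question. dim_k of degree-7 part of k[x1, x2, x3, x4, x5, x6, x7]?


C(d+n-1,n-1)=C(13,6)=1716


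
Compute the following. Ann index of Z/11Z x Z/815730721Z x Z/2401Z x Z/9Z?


Exponent = lcm of the cyclic orders; pairwise coprime => product.
11^1*13^8*7^4*3^2=11*815730721*2401*9=193898376650979


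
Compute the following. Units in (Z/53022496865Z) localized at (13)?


Local ring = Z/10604499373Z.
phi(10604499373) = 13^8*(13-1) = 9788768652


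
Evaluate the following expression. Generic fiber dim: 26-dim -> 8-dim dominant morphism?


dim(fiber)=dim(X)-dim(Y)=26-8=18


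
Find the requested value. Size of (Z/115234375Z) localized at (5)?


5-primary part: 115234375=5^9*59
Size=5^9=1953125


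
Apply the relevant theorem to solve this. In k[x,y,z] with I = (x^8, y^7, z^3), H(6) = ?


Need i<8, j<7, k<3 with i+j+k=6.
For each i, j ranges over max(0,6-i-2)..min(6,6-i):
  i=0: j in [4,6] -> 3
  i=1: j in [3,5] -> 3
  i=2: j in [2,4] -> 3
  i=3: j in [1,3] -> 3
  i=4: j in [0,2] -> 3
  i=5: j in [0,1] -> 2
  i=6: j in [0,0] -> 1
H(6) = 3+3+3+3+3+2+1 = 18


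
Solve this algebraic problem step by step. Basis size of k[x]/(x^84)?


Basis: 1,x,...,x^83
dim=84


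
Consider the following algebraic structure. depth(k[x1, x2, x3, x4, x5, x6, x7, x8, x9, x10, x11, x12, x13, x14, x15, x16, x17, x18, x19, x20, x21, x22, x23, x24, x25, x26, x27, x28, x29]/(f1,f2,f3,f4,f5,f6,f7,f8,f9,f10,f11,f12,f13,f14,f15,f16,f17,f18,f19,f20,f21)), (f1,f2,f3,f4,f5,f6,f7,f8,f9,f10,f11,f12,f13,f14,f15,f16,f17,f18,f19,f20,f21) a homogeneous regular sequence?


depth(R)=29
depth(R/I)=29-21=8


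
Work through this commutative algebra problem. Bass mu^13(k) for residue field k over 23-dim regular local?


C(n,i)=C(23,13)=1144066


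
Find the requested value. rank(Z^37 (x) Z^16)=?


rank(M(x)N) = rank(M)*rank(N)
37*16 = 592


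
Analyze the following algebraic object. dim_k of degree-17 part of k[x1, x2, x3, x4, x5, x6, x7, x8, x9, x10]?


C(d+n-1,n-1)=C(26,9)=3124550


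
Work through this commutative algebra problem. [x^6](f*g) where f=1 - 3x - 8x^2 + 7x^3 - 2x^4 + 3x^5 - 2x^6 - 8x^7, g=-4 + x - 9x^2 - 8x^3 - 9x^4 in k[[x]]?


[x^6] = sum a_i*b_j, i+j=6
  -8*-9=72
  7*-8=-56
  -2*-9=18
  3*1=3
  -2*-4=8
Sum=45


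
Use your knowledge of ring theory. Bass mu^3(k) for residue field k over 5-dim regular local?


C(n,i)=C(5,3)=10


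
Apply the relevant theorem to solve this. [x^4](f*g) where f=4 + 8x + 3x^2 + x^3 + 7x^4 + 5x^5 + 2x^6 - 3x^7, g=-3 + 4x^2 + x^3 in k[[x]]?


[x^4] = sum a_i*b_j, i+j=4
  8*1=8
  3*4=12
  7*-3=-21
Sum=-1


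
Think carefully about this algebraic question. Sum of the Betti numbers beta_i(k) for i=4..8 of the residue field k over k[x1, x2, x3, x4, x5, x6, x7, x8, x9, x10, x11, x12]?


Koszul resolution: beta_i(k)=C(n,i), n=12
C(12,4)=495, C(12,5)=792, C(12,6)=924, C(12,7)=792, C(12,8)=495
Sum=3498


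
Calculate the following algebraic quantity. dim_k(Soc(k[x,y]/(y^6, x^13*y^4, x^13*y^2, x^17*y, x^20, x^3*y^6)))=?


Socle = ann(m) = span of standard monomials u with x*u, y*u in I (staircase corners).
Redundant generators: x^3*y^6, x^13*y^4
Minimal generators: x^20, x^17*y, x^13*y^2, y^6
Corners: x^12y^5, x^16y, x^19
Socle dim=3


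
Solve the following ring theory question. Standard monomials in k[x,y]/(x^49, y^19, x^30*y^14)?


k[x,y]/I, I = (x^49, y^19, x^30*y^14)
Rect: 49x19=931. Corner: (49-30)x(19-14)=95.
dim = 931-95 = 836


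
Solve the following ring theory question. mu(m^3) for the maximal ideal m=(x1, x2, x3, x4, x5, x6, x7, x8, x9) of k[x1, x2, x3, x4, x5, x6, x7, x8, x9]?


Graded Nakayama: mu(m^d) = dim_k (m^d/m^(d+1)) = #degree-3 monomials in 9 vars
C(n+d-1,d)=C(11,3)=165


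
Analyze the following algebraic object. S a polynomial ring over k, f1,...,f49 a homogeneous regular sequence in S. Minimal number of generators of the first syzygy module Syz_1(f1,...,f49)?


Regular sequence => Koszul complex is the minimal free resolution.
Syz_1 minimally generated by Koszul relations f_i*e_j - f_j*e_i (i<j): mu(Syz_1) = beta_2 = C(m,2) = m(m-1)/2
m=49
49*48/2 = 1176


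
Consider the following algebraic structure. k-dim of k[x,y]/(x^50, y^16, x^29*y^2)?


k[x,y]/I, I = (x^50, y^16, x^29*y^2)
Rect: 50x16=800. Corner: (50-29)x(16-2)=294.
dim = 800-294 = 506


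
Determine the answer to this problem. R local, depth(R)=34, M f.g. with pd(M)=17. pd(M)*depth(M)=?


pd+depth=34
depth=34-17=17
pd*depth=17*17=289


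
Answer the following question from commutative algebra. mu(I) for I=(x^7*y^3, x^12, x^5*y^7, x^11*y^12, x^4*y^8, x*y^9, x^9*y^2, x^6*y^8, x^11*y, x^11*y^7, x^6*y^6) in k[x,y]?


Remove redundant (divisible by others).
x^6*y^8 redundant.
x^11*y^7 redundant.
x^11*y^12 redundant.
Min: x^12, x^11*y, x^9*y^2, x^7*y^3, x^6*y^6, x^5*y^7, x^4*y^8, x*y^9
Count=8


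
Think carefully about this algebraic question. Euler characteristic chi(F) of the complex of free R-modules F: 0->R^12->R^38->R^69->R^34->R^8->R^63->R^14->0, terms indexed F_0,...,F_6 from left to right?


chi = sum (-1)^i * rank:
(-1)^0*12=12
(-1)^1*38=-38
(-1)^2*69=69
(-1)^3*34=-34
(-1)^4*8=8
(-1)^5*63=-63
(-1)^6*14=14
chi=-32


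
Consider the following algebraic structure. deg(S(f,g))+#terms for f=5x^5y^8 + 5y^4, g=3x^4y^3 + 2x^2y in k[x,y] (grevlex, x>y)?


LT(f)=5x^5y^8, LT(g)=3x^4y^3
lcm(LM)=x^5y^8
S(f,g) (scaled by 15 to clear denominators) = 3*f - 5xy^5*g = -10x^3y^6 + 15y^4
2 terms, deg 9.
9+2=11


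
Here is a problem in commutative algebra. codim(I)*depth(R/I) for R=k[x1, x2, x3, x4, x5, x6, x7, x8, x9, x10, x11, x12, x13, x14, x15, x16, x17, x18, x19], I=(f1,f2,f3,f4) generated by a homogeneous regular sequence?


codim=4, depth=dim(R/I)=19-4=15
Product=4*15=60


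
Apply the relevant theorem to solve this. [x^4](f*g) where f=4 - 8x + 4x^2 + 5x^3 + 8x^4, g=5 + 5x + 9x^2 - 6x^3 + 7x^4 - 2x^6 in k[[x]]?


[x^4] = sum a_i*b_j, i+j=4
  4*7=28
  -8*-6=48
  4*9=36
  5*5=25
  8*5=40
Sum=177


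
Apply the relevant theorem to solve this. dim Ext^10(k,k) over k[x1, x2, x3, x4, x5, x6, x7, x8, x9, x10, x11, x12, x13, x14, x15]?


C(n,i)=C(15,10)=3003


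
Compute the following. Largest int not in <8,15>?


gcd(8,15)=1 => F=ab-a-b=8*15-8-15=120-23=97


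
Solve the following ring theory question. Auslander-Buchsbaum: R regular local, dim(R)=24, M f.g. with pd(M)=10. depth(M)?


pd+depth=depth(R)=24
depth=24-10=14


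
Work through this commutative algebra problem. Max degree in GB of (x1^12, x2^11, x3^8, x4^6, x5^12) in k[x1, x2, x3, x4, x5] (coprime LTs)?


Pure powers, coprime LTs => already GB.
Degrees: 12, 11, 8, 6, 12
Max=12


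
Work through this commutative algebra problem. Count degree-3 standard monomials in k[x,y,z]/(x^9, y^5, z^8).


Need i<9, j<5, k<8 with i+j+k=3.
For each i, j ranges over max(0,3-i-7)..min(4,3-i):
  i=0: j in [0,3] -> 4
  i=1: j in [0,2] -> 3
  i=2: j in [0,1] -> 2
  i=3: j in [0,0] -> 1
H(3) = 4+3+2+1 = 10


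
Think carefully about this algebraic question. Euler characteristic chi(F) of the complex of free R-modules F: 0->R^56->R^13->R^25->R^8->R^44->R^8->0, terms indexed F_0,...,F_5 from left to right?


chi = sum (-1)^i * rank:
(-1)^0*56=56
(-1)^1*13=-13
(-1)^2*25=25
(-1)^3*8=-8
(-1)^4*44=44
(-1)^5*8=-8
chi=96


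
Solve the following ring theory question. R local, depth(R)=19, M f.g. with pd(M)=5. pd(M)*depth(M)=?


pd+depth=19
depth=19-5=14
pd*depth=5*14=70


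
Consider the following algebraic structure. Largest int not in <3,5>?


gcd(3,5)=1 => F=ab-a-b=3*5-3-5=15-8=7


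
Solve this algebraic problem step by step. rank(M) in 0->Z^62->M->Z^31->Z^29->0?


Alt sum=0:
(-1)^0*62 + (-1)^1*? + (-1)^2*31 + (-1)^3*29=0
rank(M)=64


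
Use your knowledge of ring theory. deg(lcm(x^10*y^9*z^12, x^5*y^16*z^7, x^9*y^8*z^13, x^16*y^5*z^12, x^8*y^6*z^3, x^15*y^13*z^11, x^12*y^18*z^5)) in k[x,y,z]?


lcm = componentwise max:
x: max(10,5,9,16,8,15,12)=16
y: max(9,16,8,5,6,13,18)=18
z: max(12,7,13,12,3,11,5)=13
Total=16+18+13=47


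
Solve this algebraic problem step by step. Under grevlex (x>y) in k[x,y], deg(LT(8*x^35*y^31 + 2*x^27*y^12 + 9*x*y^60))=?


LT: 8*x^35*y^31
deg_x=35, deg_y=31
Total=35+31=66


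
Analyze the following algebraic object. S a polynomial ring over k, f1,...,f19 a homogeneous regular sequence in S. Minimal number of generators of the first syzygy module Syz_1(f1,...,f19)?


Regular sequence => Koszul complex is the minimal free resolution.
Syz_1 minimally generated by Koszul relations f_i*e_j - f_j*e_i (i<j): mu(Syz_1) = beta_2 = C(m,2) = m(m-1)/2
m=19
19*18/2 = 171


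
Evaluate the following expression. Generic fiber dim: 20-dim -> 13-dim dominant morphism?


dim(fiber)=dim(X)-dim(Y)=20-13=7


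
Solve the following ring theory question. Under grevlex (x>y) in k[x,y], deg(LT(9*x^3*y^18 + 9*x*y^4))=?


LT: 9*x^3*y^18
deg_x=3, deg_y=18
Total=3+18=21


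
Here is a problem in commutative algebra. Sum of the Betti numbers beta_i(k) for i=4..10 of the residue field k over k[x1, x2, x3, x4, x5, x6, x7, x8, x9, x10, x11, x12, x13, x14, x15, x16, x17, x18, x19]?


Koszul resolution: beta_i(k)=C(n,i), n=19
C(19,4)=3876, C(19,5)=11628, C(19,6)=27132, C(19,7)=50388, C(19,8)=75582, C(19,9)=92378, C(19,10)=92378
Sum=353362


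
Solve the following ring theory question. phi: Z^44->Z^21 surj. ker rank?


rank(ker) = 44-21 = 23


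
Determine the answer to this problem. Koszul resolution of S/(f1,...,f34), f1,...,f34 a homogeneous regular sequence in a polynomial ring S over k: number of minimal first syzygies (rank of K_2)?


Regular sequence => Koszul complex is the minimal free resolution.
Syz_1 minimally generated by Koszul relations f_i*e_j - f_j*e_i (i<j): mu(Syz_1) = beta_2 = C(m,2) = m(m-1)/2
m=34
34*33/2 = 561


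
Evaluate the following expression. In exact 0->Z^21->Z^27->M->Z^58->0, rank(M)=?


Alt sum=0:
(-1)^0*21 + (-1)^1*27 + (-1)^2*? + (-1)^3*58=0
rank(M)=64


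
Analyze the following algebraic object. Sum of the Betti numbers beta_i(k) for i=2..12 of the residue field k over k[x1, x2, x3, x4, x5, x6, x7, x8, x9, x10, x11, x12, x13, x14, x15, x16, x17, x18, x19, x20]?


Koszul resolution: beta_i(k)=C(n,i), n=20
C(20,2)=190, C(20,3)=1140, C(20,4)=4845, C(20,5)=15504, C(20,6)=38760, C(20,7)=77520, C(20,8)=125970, C(20,9)=167960, C(20,10)=184756, C(20,11)=167960, C(20,12)=125970
Sum=910575


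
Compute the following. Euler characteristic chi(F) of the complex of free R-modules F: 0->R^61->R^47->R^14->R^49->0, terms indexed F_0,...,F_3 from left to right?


chi = sum (-1)^i * rank:
(-1)^0*61=61
(-1)^1*47=-47
(-1)^2*14=14
(-1)^3*49=-49
chi=-21


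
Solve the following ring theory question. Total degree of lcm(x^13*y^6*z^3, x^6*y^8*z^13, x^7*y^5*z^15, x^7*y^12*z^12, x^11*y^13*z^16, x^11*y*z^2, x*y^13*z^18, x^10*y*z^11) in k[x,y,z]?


lcm = componentwise max:
x: max(13,6,7,7,11,11,1,10)=13
y: max(6,8,5,12,13,1,13,1)=13
z: max(3,13,15,12,16,2,18,11)=18
Total=13+13+18=44


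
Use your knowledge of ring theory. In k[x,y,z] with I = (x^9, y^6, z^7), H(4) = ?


Need i<9, j<6, k<7 with i+j+k=4.
For each i, j ranges over max(0,4-i-6)..min(5,4-i):
  i=0: j in [0,4] -> 5
  i=1: j in [0,3] -> 4
  i=2: j in [0,2] -> 3
  i=3: j in [0,1] -> 2
  i=4: j in [0,0] -> 1
H(4) = 5+4+3+2+1 = 15


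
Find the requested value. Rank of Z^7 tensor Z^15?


rank(M(x)N) = rank(M)*rank(N)
7*15 = 105


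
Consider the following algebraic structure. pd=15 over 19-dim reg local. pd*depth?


pd+depth=19
depth=19-15=4
pd*depth=15*4=60


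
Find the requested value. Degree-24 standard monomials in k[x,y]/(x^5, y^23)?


k[x,y], I = (x^5, y^23), d = 24
Need i < 5 and d-i < 23.
Range: 2 <= i <= 4.
H(24) = 3


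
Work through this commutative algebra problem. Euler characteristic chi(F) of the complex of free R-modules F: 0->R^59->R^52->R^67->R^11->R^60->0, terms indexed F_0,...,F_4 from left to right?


chi = sum (-1)^i * rank:
(-1)^0*59=59
(-1)^1*52=-52
(-1)^2*67=67
(-1)^3*11=-11
(-1)^4*60=60
chi=123


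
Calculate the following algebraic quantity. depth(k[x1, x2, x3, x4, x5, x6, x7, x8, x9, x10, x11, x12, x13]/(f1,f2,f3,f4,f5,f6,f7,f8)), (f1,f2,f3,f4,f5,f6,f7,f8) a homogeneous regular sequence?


depth(R)=13
depth(R/I)=13-8=5


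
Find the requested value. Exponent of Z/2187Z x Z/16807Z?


Exponent = lcm of the cyclic orders; pairwise coprime => product.
3^7*7^5=2187*16807=36756909


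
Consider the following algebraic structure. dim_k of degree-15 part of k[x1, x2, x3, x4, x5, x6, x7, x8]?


C(d+n-1,n-1)=C(22,7)=170544


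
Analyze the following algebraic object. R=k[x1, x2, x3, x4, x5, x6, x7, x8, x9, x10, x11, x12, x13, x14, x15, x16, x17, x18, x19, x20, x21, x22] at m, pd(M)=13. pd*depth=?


pd+depth=22
depth=22-13=9
pd*depth=13*9=117


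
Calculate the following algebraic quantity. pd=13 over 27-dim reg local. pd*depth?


pd+depth=27
depth=27-13=14
pd*depth=13*14=182


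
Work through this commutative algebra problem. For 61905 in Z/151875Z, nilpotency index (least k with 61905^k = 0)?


61905^k mod 151875:
k=1: 61905
k=2: 119025
k=3: 27000
k=4: 50625
k=5: 0
First zero at k = 5


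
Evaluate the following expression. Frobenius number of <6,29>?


gcd(6,29)=1 => F=ab-a-b=6*29-6-29=174-35=139


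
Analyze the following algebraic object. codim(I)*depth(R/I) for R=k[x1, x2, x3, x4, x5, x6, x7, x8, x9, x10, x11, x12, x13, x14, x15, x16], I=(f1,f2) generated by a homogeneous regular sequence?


codim=2, depth=dim(R/I)=16-2=14
Product=2*14=28


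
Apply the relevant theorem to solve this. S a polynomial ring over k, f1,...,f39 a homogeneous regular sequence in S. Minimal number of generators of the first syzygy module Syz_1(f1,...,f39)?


Regular sequence => Koszul complex is the minimal free resolution.
Syz_1 minimally generated by Koszul relations f_i*e_j - f_j*e_i (i<j): mu(Syz_1) = beta_2 = C(m,2) = m(m-1)/2
m=39
39*38/2 = 741


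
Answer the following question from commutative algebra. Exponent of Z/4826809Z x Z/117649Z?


Exponent = lcm of the cyclic orders; pairwise coprime => product.
13^6*7^6=4826809*117649=567869252041


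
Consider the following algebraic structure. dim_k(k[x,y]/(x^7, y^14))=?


Basis: x^i*y^j, i<7, j<14
7*14=98


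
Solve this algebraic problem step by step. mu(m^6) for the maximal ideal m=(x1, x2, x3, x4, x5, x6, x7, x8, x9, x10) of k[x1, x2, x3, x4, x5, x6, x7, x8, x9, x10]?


Graded Nakayama: mu(m^d) = dim_k (m^d/m^(d+1)) = #degree-6 monomials in 10 vars
C(n+d-1,d)=C(15,6)=5005


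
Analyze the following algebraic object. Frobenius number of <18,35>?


gcd(18,35)=1 => F=ab-a-b=18*35-18-35=630-53=577


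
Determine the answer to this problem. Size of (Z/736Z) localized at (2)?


2-primary part: 736=2^5*23
Size=2^5=32


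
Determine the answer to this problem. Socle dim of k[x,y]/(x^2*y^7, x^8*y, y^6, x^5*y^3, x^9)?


Socle = ann(m) = span of standard monomials u with x*u, y*u in I (staircase corners).
Redundant generators: x^2*y^7
Minimal generators: x^9, x^8*y, x^5*y^3, y^6
Corners: x^4y^5, x^7y^2, x^8
Socle dim=3


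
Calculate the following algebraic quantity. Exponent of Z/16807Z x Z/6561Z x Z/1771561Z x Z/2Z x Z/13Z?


Exponent = lcm of the cyclic orders; pairwise coprime => product.
7^5*3^8*11^6*2^1*13^1=16807*6561*1771561*2*13=5079134304266022


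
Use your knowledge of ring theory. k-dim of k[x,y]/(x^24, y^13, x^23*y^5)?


k[x,y]/I, I = (x^24, y^13, x^23*y^5)
Rect: 24x13=312. Corner: (24-23)x(13-5)=8.
dim = 312-8 = 304


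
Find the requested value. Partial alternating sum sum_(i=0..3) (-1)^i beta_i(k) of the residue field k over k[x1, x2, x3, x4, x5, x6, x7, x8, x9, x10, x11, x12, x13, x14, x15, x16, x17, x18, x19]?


Koszul resolution: beta_i(k)=C(n,i), n=19
sum_(i=0..p) (-1)^i C(n,i) = (-1)^p C(n-1,p)
(-1)^3*C(18,3) = (-1)^3*816 = -816


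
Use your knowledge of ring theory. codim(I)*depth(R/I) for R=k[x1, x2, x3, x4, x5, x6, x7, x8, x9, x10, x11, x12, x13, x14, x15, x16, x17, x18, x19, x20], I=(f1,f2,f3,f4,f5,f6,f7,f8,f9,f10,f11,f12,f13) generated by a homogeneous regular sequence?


codim=13, depth=dim(R/I)=20-13=7
Product=13*7=91


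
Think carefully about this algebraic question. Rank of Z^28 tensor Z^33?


rank(M(x)N) = rank(M)*rank(N)
28*33 = 924


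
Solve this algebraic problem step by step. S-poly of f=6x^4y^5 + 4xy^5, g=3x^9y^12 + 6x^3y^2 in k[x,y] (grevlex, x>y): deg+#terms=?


LT(f)=6x^4y^5, LT(g)=3x^9y^12
lcm(LM)=x^9y^12
S(f,g) (scaled by 18 to clear denominators) = 3x^5y^7*f - 6*g = 12x^6y^12 - 36x^3y^2
2 terms, deg 18.
18+2=20


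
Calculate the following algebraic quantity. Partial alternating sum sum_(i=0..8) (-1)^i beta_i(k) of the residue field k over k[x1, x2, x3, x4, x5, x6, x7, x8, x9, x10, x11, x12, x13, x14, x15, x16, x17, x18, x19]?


Koszul resolution: beta_i(k)=C(n,i), n=19
sum_(i=0..p) (-1)^i C(n,i) = (-1)^p C(n-1,p)
(-1)^8*C(18,8) = (-1)^8*43758 = 43758


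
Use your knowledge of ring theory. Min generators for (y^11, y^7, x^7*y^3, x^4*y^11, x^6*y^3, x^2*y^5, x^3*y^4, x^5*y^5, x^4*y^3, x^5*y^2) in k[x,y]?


Remove redundant (divisible by others).
y^11 redundant.
x^6*y^3 redundant.
x^7*y^3 redundant.
x^4*y^11 redundant.
x^5*y^5 redundant.
Min: x^5*y^2, x^4*y^3, x^3*y^4, x^2*y^5, y^7
Count=5


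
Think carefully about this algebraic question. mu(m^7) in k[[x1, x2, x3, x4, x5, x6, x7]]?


C(n+d-1,d)=C(13,7)=1716


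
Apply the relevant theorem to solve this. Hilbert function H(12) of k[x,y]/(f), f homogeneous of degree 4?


H(t)=d for t>=d-1.
d=4, t=12
H(12)=4


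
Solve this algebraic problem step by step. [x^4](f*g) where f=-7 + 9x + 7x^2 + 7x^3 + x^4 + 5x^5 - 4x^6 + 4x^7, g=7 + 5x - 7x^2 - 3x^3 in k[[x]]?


[x^4] = sum a_i*b_j, i+j=4
  9*-3=-27
  7*-7=-49
  7*5=35
  1*7=7
Sum=-34


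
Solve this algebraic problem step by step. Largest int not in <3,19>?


gcd(3,19)=1 => F=ab-a-b=3*19-3-19=57-22=35


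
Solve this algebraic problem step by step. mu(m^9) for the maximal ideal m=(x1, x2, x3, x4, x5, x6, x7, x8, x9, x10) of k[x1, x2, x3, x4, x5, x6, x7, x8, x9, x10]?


Graded Nakayama: mu(m^d) = dim_k (m^d/m^(d+1)) = #degree-9 monomials in 10 vars
C(n+d-1,d)=C(18,9)=48620


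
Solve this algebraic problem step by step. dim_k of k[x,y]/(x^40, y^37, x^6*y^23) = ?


k[x,y]/I, I = (x^40, y^37, x^6*y^23)
Rect: 40x37=1480. Corner: (40-6)x(37-23)=476.
dim = 1480-476 = 1004


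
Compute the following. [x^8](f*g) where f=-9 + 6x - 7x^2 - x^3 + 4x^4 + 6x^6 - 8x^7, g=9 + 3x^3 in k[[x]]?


[x^8] = sum a_i*b_j, i+j=8
Sum=0


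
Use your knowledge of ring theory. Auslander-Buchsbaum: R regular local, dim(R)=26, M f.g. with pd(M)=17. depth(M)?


pd+depth=depth(R)=26
depth=26-17=9


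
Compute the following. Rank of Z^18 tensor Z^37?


rank(M(x)N) = rank(M)*rank(N)
18*37 = 666


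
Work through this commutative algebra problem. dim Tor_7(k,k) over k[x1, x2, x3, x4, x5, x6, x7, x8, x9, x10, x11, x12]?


Koszul: C(n,i)=C(12,7)=792


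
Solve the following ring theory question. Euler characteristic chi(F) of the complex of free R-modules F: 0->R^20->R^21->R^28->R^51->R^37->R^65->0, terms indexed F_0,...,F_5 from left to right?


chi = sum (-1)^i * rank:
(-1)^0*20=20
(-1)^1*21=-21
(-1)^2*28=28
(-1)^3*51=-51
(-1)^4*37=37
(-1)^5*65=-65
chi=-52


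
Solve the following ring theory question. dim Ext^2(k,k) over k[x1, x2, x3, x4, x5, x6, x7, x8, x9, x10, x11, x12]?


C(n,i)=C(12,2)=66


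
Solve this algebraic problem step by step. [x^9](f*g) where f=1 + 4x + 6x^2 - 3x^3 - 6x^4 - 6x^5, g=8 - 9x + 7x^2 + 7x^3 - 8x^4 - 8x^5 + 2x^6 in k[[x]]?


[x^9] = sum a_i*b_j, i+j=9
  -3*2=-6
  -6*-8=48
  -6*-8=48
Sum=90


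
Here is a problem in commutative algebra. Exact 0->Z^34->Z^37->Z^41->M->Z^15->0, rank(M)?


Alt sum=0:
(-1)^0*34 + (-1)^1*37 + (-1)^2*41 + (-1)^3*? + (-1)^4*15=0
rank(M)=53


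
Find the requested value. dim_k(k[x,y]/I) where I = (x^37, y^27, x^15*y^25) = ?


k[x,y]/I, I = (x^37, y^27, x^15*y^25)
Rect: 37x27=999. Corner: (37-15)x(27-25)=44.
dim = 999-44 = 955


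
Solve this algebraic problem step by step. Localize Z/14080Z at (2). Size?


2-primary part: 14080=2^8*55
Size=2^8=256


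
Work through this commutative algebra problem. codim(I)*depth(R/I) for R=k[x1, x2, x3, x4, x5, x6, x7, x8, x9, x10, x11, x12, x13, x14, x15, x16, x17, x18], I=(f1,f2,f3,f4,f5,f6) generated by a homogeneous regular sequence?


codim=6, depth=dim(R/I)=18-6=12
Product=6*12=72


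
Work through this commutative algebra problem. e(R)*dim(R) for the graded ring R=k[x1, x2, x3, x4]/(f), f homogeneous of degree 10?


e(R)=deg(f)=10, dim(R)=4-1=3
e*dim=10*3=30


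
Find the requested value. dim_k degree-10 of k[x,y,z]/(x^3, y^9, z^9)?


Need i<3, j<9, k<9 with i+j+k=10.
For each i, j ranges over max(0,10-i-8)..min(8,10-i):
  i=0: j in [2,8] -> 7
  i=1: j in [1,8] -> 8
  i=2: j in [0,8] -> 9
H(10) = 7+8+9 = 24


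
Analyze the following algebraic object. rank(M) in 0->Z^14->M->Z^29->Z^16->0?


Alt sum=0:
(-1)^0*14 + (-1)^1*? + (-1)^2*29 + (-1)^3*16=0
rank(M)=27


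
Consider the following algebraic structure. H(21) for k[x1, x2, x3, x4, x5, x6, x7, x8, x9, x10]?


C(d+n-1,n-1)=C(30,9)=14307150


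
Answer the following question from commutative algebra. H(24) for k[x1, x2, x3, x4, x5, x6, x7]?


C(d+n-1,n-1)=C(30,6)=593775


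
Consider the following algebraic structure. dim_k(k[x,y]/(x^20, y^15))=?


Basis: x^i*y^j, i<20, j<15
20*15=300


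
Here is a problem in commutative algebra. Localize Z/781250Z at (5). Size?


5-primary part: 781250=5^8*2
Size=5^8=390625


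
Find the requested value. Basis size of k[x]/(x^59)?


Basis: 1,x,...,x^58
dim=59


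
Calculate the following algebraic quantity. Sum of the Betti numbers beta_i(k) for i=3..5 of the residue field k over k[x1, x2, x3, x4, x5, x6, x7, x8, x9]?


Koszul resolution: beta_i(k)=C(n,i), n=9
C(9,3)=84, C(9,4)=126, C(9,5)=126
Sum=336


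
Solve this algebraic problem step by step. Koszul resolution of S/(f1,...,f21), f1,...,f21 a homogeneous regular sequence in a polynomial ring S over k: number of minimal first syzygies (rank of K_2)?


Regular sequence => Koszul complex is the minimal free resolution.
Syz_1 minimally generated by Koszul relations f_i*e_j - f_j*e_i (i<j): mu(Syz_1) = beta_2 = C(m,2) = m(m-1)/2
m=21
21*20/2 = 210


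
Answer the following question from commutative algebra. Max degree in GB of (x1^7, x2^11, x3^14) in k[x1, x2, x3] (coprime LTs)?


Pure powers, coprime LTs => already GB.
Degrees: 7, 11, 14
Max=14


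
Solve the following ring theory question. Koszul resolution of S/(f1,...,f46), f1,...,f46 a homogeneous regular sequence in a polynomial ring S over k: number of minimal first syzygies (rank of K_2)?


Regular sequence => Koszul complex is the minimal free resolution.
Syz_1 minimally generated by Koszul relations f_i*e_j - f_j*e_i (i<j): mu(Syz_1) = beta_2 = C(m,2) = m(m-1)/2
m=46
46*45/2 = 1035


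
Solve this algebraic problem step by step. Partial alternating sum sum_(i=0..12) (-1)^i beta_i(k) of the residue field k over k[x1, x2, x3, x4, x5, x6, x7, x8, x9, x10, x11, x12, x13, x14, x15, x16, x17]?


Koszul resolution: beta_i(k)=C(n,i), n=17
sum_(i=0..p) (-1)^i C(n,i) = (-1)^p C(n-1,p)
(-1)^12*C(16,12) = (-1)^12*1820 = 1820


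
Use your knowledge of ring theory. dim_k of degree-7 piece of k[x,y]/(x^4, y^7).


k[x,y], I = (x^4, y^7), d = 7
Need i < 4 and d-i < 7.
Range: 1 <= i <= 3.
H(7) = 3


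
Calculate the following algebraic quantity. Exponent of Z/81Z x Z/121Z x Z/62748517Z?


Exponent = lcm of the cyclic orders; pairwise coprime => product.
3^4*11^2*13^7=81*121*62748517=614998215117


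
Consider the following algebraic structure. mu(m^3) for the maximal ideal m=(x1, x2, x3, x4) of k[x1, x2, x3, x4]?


Graded Nakayama: mu(m^d) = dim_k (m^d/m^(d+1)) = #degree-3 monomials in 4 vars
C(n+d-1,d)=C(6,3)=20


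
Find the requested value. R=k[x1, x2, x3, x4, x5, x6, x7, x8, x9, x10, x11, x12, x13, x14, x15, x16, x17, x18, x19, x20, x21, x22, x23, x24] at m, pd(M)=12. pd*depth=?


pd+depth=24
depth=24-12=12
pd*depth=12*12=144


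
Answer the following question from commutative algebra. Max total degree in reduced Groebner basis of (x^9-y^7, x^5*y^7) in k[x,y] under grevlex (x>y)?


LT(f1)=x^9, LT(f2)=x^5y^7, lcm=x^9y^7
S(f1,f2) = y^7*f1 - x^4*f2 = -y^14
Reduced GB = {f1, f2, y^14}; degrees 9, 12, 14
Max = 14


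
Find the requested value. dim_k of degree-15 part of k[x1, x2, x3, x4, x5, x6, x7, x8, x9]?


C(d+n-1,n-1)=C(23,8)=490314


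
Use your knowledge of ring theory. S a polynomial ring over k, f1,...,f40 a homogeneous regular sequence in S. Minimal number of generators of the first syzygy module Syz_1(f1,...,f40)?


Regular sequence => Koszul complex is the minimal free resolution.
Syz_1 minimally generated by Koszul relations f_i*e_j - f_j*e_i (i<j): mu(Syz_1) = beta_2 = C(m,2) = m(m-1)/2
m=40
40*39/2 = 780
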